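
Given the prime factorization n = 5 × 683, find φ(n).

φ(5) = 5 − 1 = 4.
φ(683) = 683 − 1 = 682.
φ(3415) = 4 × 682 = 2728.

2728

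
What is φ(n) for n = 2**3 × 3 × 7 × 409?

19584

φ(2^3) = 2^2·(2−1) = 4·1 = 4.
φ(3) = 3 − 1 = 2.
φ(7) = 7 − 1 = 6.
φ(409) = 409 − 1 = 408.
Multiply: 4 · 2 · 6 · 408 = 19584.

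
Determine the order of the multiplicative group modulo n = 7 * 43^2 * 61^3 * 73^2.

12715553612160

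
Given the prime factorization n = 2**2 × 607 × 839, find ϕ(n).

1015656

φ(2^2) = 2^2 − 2^1 = 4 − 2 = 2.
φ(607) = 607 − 1 = 606.
φ(839) = 839 − 1 = 838.
Multiply: 2 · 606 · 838 = 1015656.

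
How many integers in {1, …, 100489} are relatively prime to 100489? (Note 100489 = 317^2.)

100172

φ(100489) = 100489 · (1 − 1/317)
       = 100489 · 316/317 = 100172.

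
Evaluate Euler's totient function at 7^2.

φ(7^2) = 7^2 − 7^1 = 49 − 7 = 42.

42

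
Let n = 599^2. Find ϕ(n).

358202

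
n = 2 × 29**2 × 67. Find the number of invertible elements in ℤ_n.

φ(112694) = 112694 · (1 − 1/2) · (1 − 1/29) · (1 − 1/67)
       = 112694 · 1848/3886 = 53592.

53592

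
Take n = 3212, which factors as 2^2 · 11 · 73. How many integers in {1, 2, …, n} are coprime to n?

1440

φ(3212) = 3212 · (1 − 1/2) · (1 − 1/11) · (1 − 1/73)
       = 3212 · 720/1606 = 1440.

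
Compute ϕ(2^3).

φ(8) = 8 · (1 − 1/2)
       = 8 · 1/2 = 4.

4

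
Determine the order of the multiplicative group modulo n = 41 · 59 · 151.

φ(41) = 41 − 1 = 40.
φ(59) = 59 − 1 = 58.
φ(151) = 151 − 1 = 150.
Since φ is multiplicative, φ(365269) = 40 · 58 · 150 = 348000.

348000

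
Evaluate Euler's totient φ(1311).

792

Factor 1311: 1311 = 3 · 19 · 23.
φ(3) = 3 − 1 = 2.
φ(19) = 19 − 1 = 18.
φ(23) = 23 − 1 = 22.
Since φ is multiplicative, φ(1311) = 2 · 18 · 22 = 792.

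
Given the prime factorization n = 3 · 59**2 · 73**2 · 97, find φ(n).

3453318144

φ(5398122459) = 5398122459 · (1 − 1/3) · (1 − 1/59) · (1 − 1/73) · (1 − 1/97)
       = 5398122459 · 801792/1253337 = 3453318144.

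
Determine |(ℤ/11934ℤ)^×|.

Prime factorization: 11934 = 2 · 3**3 · 13 · 17.
φ(2) = 2 − 1 = 1.
φ(3^3) = 3^3 − 3^2 = 27 − 9 = 18.
φ(13) = 13 − 1 = 12.
φ(17) = 17 − 1 = 16.
φ(11934) = 1 × 18 × 12 × 16 = 3456.

3456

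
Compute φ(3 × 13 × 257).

6144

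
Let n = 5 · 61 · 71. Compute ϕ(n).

16800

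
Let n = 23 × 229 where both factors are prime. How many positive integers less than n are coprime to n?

φ(23) = 23 − 1 = 22.
φ(229) = 229 − 1 = 228.
φ(5267) = 22 × 228 = 5016.

5016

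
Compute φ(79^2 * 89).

φ(79^2) = 79^1·(79−1) = 79·78 = 6162.
φ(89) = 89 − 1 = 88.
Since φ is multiplicative, φ(555449) = 6162 · 88 = 542256.

542256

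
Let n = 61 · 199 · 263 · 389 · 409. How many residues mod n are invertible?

φ(61) = 61 − 1 = 60.
φ(199) = 199 − 1 = 198.
φ(263) = 263 − 1 = 262.
φ(389) = 389 − 1 = 388.
φ(409) = 409 − 1 = 408.
Since φ is multiplicative, φ(507939011257) = 60 · 198 · 262 · 388 · 408 = 492730698240.

492730698240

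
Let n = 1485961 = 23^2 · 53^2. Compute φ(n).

φ(23^2) = 23^1·(23−1) = 23·22 = 506.
φ(53^2) = 53^2 − 53^1 = 2809 − 53 = 2756.
φ(1485961) = 506 × 2756 = 1394536.

1394536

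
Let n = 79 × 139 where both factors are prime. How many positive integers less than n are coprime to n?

10764

φ(n) = (p − 1)(q − 1) = (79−1)(139−1) = 78·138 = 10764.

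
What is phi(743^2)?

551306

φ(743^2) = 743^1·(743−1) = 743·742 = 551306.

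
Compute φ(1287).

Prime factorization: 1287 = 3^2 × 11 × 13.
φ(1287) = 1287 · (1 − 1/3) · (1 − 1/11) · (1 − 1/13)
       = 1287 · 240/429 = 720.

720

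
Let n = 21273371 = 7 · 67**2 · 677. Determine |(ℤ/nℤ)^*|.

φ(7) = 7 − 1 = 6.
φ(67^2) = 67^2 − 67^1 = 4489 − 67 = 4422.
φ(677) = 677 − 1 = 676.
Since φ is multiplicative, φ(21273371) = 6 · 4422 · 676 = 17935632.

17935632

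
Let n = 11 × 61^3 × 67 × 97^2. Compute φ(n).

φ(1573984536773) = 1573984536773 · (1 − 1/11) · (1 − 1/61) · (1 − 1/67) · (1 − 1/97)
       = 1573984536773 · 3801600/4360829 = 1372138099200.

1372138099200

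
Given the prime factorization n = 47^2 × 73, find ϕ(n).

155664

φ(47^2) = 47^2 − 47^1 = 2209 − 47 = 2162.
φ(73) = 73 − 1 = 72.
φ(161257) = 2162 × 72 = 155664.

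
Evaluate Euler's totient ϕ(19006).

Factor 19006: 19006 = 2 · 13 · 17 · 43.
φ(2) = 2 − 1 = 1.
φ(13) = 13 − 1 = 12.
φ(17) = 17 − 1 = 16.
φ(43) = 43 − 1 = 42.
Multiply: 1 · 12 · 16 · 42 = 8064.

8064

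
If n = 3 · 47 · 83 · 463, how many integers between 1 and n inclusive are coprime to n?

3485328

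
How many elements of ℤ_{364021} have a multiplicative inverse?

Prime factorization: 364021 = 7^2 × 17 × 19 × 23.
φ(364021) = 364021 · (1 − 1/7) · (1 − 1/17) · (1 − 1/19) · (1 − 1/23)
       = 364021 · 38016/52003 = 266112.

266112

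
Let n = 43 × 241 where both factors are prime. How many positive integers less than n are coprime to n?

10080

For distinct primes, φ(pq) = (p−1)(q−1) = 42 × 240 = 10080.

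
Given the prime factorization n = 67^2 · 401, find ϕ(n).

φ(1800089) = 1800089 · (1 − 1/67) · (1 − 1/401)
       = 1800089 · 26400/26867 = 1768800.

1768800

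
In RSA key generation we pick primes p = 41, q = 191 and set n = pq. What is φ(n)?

For distinct primes, φ(pq) = (p−1)(q−1) = 40 × 190 = 7600.

7600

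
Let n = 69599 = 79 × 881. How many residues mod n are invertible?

68640

φ(69599) = 69599 · (1 − 1/79) · (1 − 1/881)
       = 69599 · 68640/69599 = 68640.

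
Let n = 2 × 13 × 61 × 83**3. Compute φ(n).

406726560

φ(906854182) = 906854182 · (1 − 1/2) · (1 − 1/13) · (1 − 1/61) · (1 − 1/83)
       = 906854182 · 59040/131638 = 406726560.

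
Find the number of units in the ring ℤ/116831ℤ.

116831 = 11 × 13 × 19 × 43.
φ(116831) = 116831 · (1 − 1/11) · (1 − 1/13) · (1 − 1/19) · (1 − 1/43)
       = 116831 · 90720/116831 = 90720.

90720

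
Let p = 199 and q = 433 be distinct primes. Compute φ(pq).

85536

φ(n) = (p − 1)(q − 1) = (199−1)(433−1) = 198·432 = 85536.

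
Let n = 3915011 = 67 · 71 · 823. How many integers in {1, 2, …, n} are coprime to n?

φ(3915011) = 3915011 · (1 − 1/67) · (1 − 1/71) · (1 − 1/823)
       = 3915011 · 3797640/3915011 = 3797640.

3797640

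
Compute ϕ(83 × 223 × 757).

13762224

φ(14011313) = 14011313 · (1 − 1/83) · (1 − 1/223) · (1 − 1/757)
       = 14011313 · 13762224/14011313 = 13762224.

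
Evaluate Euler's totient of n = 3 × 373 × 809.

φ(905271) = 905271 · (1 − 1/3) · (1 − 1/373) · (1 − 1/809)
       = 905271 · 601152/905271 = 601152.

601152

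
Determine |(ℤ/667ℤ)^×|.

616

Factor 667: 667 = 23 · 29.
φ(23) = 23 − 1 = 22.
φ(29) = 29 − 1 = 28.
Since φ is multiplicative, φ(667) = 22 · 28 = 616.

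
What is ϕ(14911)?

12960

Prime factorization: 14911 = 13 · 31 · 37.
φ(13) = 13 − 1 = 12.
φ(31) = 31 − 1 = 30.
φ(37) = 37 − 1 = 36.
φ(14911) = 12 × 30 × 36 = 12960.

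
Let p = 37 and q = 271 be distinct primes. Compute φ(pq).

9720

φ(37) = 37 − 1 = 36.
φ(271) = 271 − 1 = 270.
Multiply: 36 · 270 = 9720.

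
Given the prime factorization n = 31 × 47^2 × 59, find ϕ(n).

φ(4040261) = 4040261 · (1 − 1/31) · (1 − 1/47) · (1 − 1/59)
       = 4040261 · 80040/85963 = 3761880.

3761880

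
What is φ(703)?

648

Prime factorization: 703 = 19 * 37.
φ(703) = 703 · (1 − 1/19) · (1 − 1/37)
       = 703 · 648/703 = 648.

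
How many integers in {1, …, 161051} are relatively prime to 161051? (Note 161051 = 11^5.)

146410

φ(161051) = 161051 · (1 − 1/11)
       = 161051 · 10/11 = 146410.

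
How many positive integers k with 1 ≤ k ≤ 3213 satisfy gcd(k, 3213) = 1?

1728

Factor 3213: 3213 = 3^3 × 7 × 17.
φ(3213) = 3213 · (1 − 1/3) · (1 − 1/7) · (1 − 1/17)
       = 3213 · 192/357 = 1728.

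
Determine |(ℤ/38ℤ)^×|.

Factor 38: 38 = 2 · 19.
φ(38) = 38 · (1 − 1/2) · (1 − 1/19)
       = 38 · 18/38 = 18.

18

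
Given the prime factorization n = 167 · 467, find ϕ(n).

77356

φ(167) = 167 − 1 = 166.
φ(467) = 467 − 1 = 466.
Since φ is multiplicative, φ(77989) = 166 · 466 = 77356.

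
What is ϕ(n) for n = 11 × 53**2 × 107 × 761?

φ(2516012873) = 2516012873 · (1 − 1/11) · (1 − 1/53) · (1 − 1/107) · (1 − 1/761)
       = 2516012873 · 41891200/47471941 = 2220233600.

2220233600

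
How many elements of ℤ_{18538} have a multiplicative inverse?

7920

18538 = 2 * 13 * 23 * 31.
φ(2) = 2 − 1 = 1.
φ(13) = 13 − 1 = 12.
φ(23) = 23 − 1 = 22.
φ(31) = 31 − 1 = 30.
Multiply: 1 · 12 · 22 · 30 = 7920.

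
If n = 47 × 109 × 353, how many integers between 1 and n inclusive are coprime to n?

1748736

φ(47) = 47 − 1 = 46.
φ(109) = 109 − 1 = 108.
φ(353) = 353 − 1 = 352.
φ(1808419) = 46 × 108 × 352 = 1748736.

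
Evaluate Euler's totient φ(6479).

5400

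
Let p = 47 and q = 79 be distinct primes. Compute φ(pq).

φ(n) = (p − 1)(q − 1) = (47−1)(79−1) = 46·78 = 3588.

3588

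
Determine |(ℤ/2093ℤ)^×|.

First factor: 2093 = 7 · 13 · 23.
φ(2093) = 2093 · (1 − 1/7) · (1 − 1/13) · (1 − 1/23)
       = 2093 · 1584/2093 = 1584.

1584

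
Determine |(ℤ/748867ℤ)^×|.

Prime factorization: 748867 = 7**2 · 17 · 29 · 31.
φ(7^2) = 7^2 − 7^1 = 49 − 7 = 42.
φ(17) = 17 − 1 = 16.
φ(29) = 29 − 1 = 28.
φ(31) = 31 − 1 = 30.
φ(748867) = 42 × 16 × 28 × 30 = 564480.

564480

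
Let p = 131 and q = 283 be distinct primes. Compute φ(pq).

36660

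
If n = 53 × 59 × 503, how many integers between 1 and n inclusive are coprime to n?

1514032

φ(53) = 53 − 1 = 52.
φ(59) = 59 − 1 = 58.
φ(503) = 503 − 1 = 502.
Multiply: 52 · 58 · 502 = 1514032.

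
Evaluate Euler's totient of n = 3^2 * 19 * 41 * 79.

336960

φ(553869) = 553869 · (1 − 1/3) · (1 − 1/19) · (1 − 1/41) · (1 − 1/79)
       = 553869 · 112320/184623 = 336960.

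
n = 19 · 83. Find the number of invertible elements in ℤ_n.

1476

φ(1577) = 1577 · (1 − 1/19) · (1 − 1/83)
       = 1577 · 1476/1577 = 1476.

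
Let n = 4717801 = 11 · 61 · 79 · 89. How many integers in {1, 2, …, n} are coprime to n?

φ(11) = 11 − 1 = 10.
φ(61) = 61 − 1 = 60.
φ(79) = 79 − 1 = 78.
φ(89) = 89 − 1 = 88.
Since φ is multiplicative, φ(4717801) = 10 · 60 · 78 · 88 = 4118400.

4118400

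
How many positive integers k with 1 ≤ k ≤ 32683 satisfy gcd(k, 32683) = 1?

32683 = 7**2 × 23 × 29.
φ(7^2) = 7^2 − 7^1 = 49 − 7 = 42.
φ(23) = 23 − 1 = 22.
φ(29) = 29 − 1 = 28.
φ(32683) = 42 × 22 × 28 = 25872.

25872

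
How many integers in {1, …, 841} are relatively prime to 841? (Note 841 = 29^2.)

φ(841) = 841 · (1 − 1/29)
       = 841 · 28/29 = 812.

812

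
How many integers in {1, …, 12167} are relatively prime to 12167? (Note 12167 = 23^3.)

11638

φ(23^3) = 23^2·(23−1) = 529·22 = 11638.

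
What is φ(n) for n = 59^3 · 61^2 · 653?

481793235360

φ(499032564127) = 499032564127 · (1 − 1/59) · (1 − 1/61) · (1 − 1/653)
       = 499032564127 · 2268960/2350147 = 481793235360.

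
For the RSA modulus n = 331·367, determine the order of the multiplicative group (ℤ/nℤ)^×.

120780

φ(n) = (p − 1)(q − 1) = (331−1)(367−1) = 330·366 = 120780.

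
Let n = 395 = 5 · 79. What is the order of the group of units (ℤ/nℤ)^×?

312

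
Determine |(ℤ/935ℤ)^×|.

640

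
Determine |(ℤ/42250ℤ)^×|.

15600

First factor: 42250 = 2 · 5^3 · 13^2.
φ(2) = 2 − 1 = 1.
φ(5^3) = 5^2·(5−1) = 25·4 = 100.
φ(13^2) = 13^2 − 13^1 = 169 − 13 = 156.
φ(42250) = 1 × 100 × 156 = 15600.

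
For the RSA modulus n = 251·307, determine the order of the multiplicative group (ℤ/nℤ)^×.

76500

For distinct primes, φ(pq) = (p−1)(q−1) = 250 × 306 = 76500.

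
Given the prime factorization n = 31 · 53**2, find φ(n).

82680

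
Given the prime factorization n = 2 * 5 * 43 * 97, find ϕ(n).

16128

φ(2) = 2 − 1 = 1.
φ(5) = 5 − 1 = 4.
φ(43) = 43 − 1 = 42.
φ(97) = 97 − 1 = 96.
Since φ is multiplicative, φ(41710) = 1 · 4 · 42 · 96 = 16128.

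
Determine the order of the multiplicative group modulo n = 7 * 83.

492

φ(581) = 581 · (1 − 1/7) · (1 − 1/83)
       = 581 · 492/581 = 492.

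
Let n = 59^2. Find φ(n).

3422

φ(59^2) = 59^2 − 59^1 = 3481 − 59 = 3422.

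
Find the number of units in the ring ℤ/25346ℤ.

Prime factorization: 25346 = 2 × 19 × 23 × 29.
φ(2) = 2 − 1 = 1.
φ(19) = 19 − 1 = 18.
φ(23) = 23 − 1 = 22.
φ(29) = 29 − 1 = 28.
Since φ is multiplicative, φ(25346) = 1 · 18 · 22 · 28 = 11088.

11088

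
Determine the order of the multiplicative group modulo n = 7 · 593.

3552

φ(7) = 7 − 1 = 6.
φ(593) = 593 − 1 = 592.
Since φ is multiplicative, φ(4151) = 6 · 592 = 3552.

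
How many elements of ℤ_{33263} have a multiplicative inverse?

30240

Prime factorization: 33263 = 29 × 31 × 37.
φ(29) = 29 − 1 = 28.
φ(31) = 31 − 1 = 30.
φ(37) = 37 − 1 = 36.
Since φ is multiplicative, φ(33263) = 28 · 30 · 36 = 30240.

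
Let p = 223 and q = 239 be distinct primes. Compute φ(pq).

52836

φ(pq) = (p−1)(q−1) = 222 · 238 = 52836.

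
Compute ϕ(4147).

3360

Prime factorization: 4147 = 11 × 13 × 29.
φ(4147) = 4147 · (1 − 1/11) · (1 − 1/13) · (1 − 1/29)
       = 4147 · 3360/4147 = 3360.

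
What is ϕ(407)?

Prime factorization: 407 = 11 * 37.
φ(11) = 11 − 1 = 10.
φ(37) = 37 − 1 = 36.
Multiply: 10 · 36 = 360.

360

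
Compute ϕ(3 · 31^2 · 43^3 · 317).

φ(72662321877) = 72662321877 · (1 − 1/3) · (1 − 1/31) · (1 − 1/43) · (1 − 1/317)
       = 72662321877 · 796320/1267683 = 45644266080.

45644266080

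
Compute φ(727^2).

φ(727^2) = 727^2 − 727^1 = 528529 − 727 = 527802.

527802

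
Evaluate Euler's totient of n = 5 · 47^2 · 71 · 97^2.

φ(7378490755) = 7378490755 · (1 − 1/5) · (1 − 1/47) · (1 − 1/71) · (1 − 1/97)
       = 7378490755 · 1236480/1618445 = 5637112320.

5637112320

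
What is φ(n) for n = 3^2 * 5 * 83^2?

φ(310005) = 310005 · (1 − 1/3) · (1 − 1/5) · (1 − 1/83)
       = 310005 · 656/1245 = 163344.

163344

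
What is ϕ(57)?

36

Factor 57: 57 = 3 · 19.
φ(57) = 57 · (1 − 1/3) · (1 − 1/19)
       = 57 · 36/57 = 36.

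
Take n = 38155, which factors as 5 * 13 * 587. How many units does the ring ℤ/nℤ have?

28128

φ(5) = 5 − 1 = 4.
φ(13) = 13 − 1 = 12.
φ(587) = 587 − 1 = 586.
φ(38155) = 4 × 12 × 586 = 28128.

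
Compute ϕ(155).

155 = 5 * 31.
φ(155) = 155 · (1 − 1/5) · (1 − 1/31)
       = 155 · 120/155 = 120.

120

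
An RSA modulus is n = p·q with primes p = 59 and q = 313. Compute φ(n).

For distinct primes, φ(pq) = (p−1)(q−1) = 58 × 312 = 18096.

18096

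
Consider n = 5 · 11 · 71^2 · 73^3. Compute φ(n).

φ(107856908335) = 107856908335 · (1 − 1/5) · (1 − 1/11) · (1 − 1/71) · (1 − 1/73)
       = 107856908335 · 201600/285065 = 76277174400.

76277174400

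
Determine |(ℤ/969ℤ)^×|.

576

Factor 969: 969 = 3 * 17 * 19.
φ(3) = 3 − 1 = 2.
φ(17) = 17 − 1 = 16.
φ(19) = 19 − 1 = 18.
φ(969) = 2 × 16 × 18 = 576.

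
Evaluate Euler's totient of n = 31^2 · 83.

76260

φ(79763) = 79763 · (1 − 1/31) · (1 − 1/83)
       = 79763 · 2460/2573 = 76260.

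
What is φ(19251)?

First factor: 19251 = 3^3 · 23 · 31.
φ(19251) = 19251 · (1 − 1/3) · (1 − 1/23) · (1 − 1/31)
       = 19251 · 1320/2139 = 11880.

11880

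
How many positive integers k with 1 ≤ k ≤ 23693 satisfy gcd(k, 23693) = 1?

Factor 23693: 23693 = 19 * 29 * 43.
φ(19) = 19 − 1 = 18.
φ(29) = 29 − 1 = 28.
φ(43) = 43 − 1 = 42.
Multiply: 18 · 28 · 42 = 21168.

21168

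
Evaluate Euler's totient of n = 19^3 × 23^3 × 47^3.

7684429090536

φ(19^3) = 19^3 − 19^2 = 6859 − 361 = 6498.
φ(23^3) = 23^3 − 23^2 = 12167 − 529 = 11638.
φ(47^3) = 47^3 − 47^2 = 103823 − 2209 = 101614.
Multiply: 6498 · 11638 · 101614 = 7684429090536.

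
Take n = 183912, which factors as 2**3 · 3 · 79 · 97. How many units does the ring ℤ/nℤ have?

φ(2^3) = 2^2·(2−1) = 4·1 = 4.
φ(3) = 3 − 1 = 2.
φ(79) = 79 − 1 = 78.
φ(97) = 97 − 1 = 96.
Since φ is multiplicative, φ(183912) = 4 · 2 · 78 · 96 = 59904.

59904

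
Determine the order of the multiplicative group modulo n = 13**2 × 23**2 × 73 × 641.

φ(4183340993) = 4183340993 · (1 − 1/13) · (1 − 1/23) · (1 − 1/73) · (1 − 1/641)
       = 4183340993 · 12165120/13991107 = 3637370880.

3637370880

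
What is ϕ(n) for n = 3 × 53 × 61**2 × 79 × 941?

φ(43981851621) = 43981851621 · (1 − 1/3) · (1 − 1/53) · (1 − 1/61) · (1 − 1/79) · (1 − 1/941)
       = 43981851621 · 457516800/721013961 = 27908524800.

27908524800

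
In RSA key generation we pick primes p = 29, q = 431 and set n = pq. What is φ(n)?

12040

φ(pq) = (p−1)(q−1) = 28 · 430 = 12040.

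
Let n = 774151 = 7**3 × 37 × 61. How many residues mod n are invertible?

635040

φ(7^3) = 7^3 − 7^2 = 343 − 49 = 294.
φ(37) = 37 − 1 = 36.
φ(61) = 61 − 1 = 60.
φ(774151) = 294 × 36 × 60 = 635040.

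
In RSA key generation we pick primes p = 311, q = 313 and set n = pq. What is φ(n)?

96720

φ(311) = 311 − 1 = 310.
φ(313) = 313 − 1 = 312.
Multiply: 310 · 312 = 96720.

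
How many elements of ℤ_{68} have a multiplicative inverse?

32

Prime factorization: 68 = 2^2 × 17.
φ(2^2) = 2^2 − 2^1 = 4 − 2 = 2.
φ(17) = 17 − 1 = 16.
φ(68) = 2 × 16 = 32.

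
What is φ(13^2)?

156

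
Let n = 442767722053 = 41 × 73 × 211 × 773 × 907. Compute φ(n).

423016473600

φ(41) = 41 − 1 = 40.
φ(73) = 73 − 1 = 72.
φ(211) = 211 − 1 = 210.
φ(773) = 773 − 1 = 772.
φ(907) = 907 − 1 = 906.
Since φ is multiplicative, φ(442767722053) = 40 · 72 · 210 · 772 · 906 = 423016473600.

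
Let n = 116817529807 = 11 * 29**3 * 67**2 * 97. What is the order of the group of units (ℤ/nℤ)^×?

99964085760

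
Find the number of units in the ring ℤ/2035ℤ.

First factor: 2035 = 5 * 11 * 37.
φ(2035) = 2035 · (1 − 1/5) · (1 − 1/11) · (1 − 1/37)
       = 2035 · 1440/2035 = 1440.

1440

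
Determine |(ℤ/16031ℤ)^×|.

First factor: 16031 = 17 × 23 × 41.
φ(17) = 17 − 1 = 16.
φ(23) = 23 − 1 = 22.
φ(41) = 41 − 1 = 40.
Multiply: 16 · 22 · 40 = 14080.

14080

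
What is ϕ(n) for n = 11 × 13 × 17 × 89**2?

15037440

φ(19255951) = 19255951 · (1 − 1/11) · (1 − 1/13) · (1 − 1/17) · (1 − 1/89)
       = 19255951 · 168960/216359 = 15037440.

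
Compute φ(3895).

Factor 3895: 3895 = 5 × 19 × 41.
φ(3895) = 3895 · (1 − 1/5) · (1 − 1/19) · (1 − 1/41)
       = 3895 · 2880/3895 = 2880.

2880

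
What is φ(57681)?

32256

57681 = 3**2 × 13 × 17 × 29.
φ(3^2) = 3^1·(3−1) = 3·2 = 6.
φ(13) = 13 − 1 = 12.
φ(17) = 17 − 1 = 16.
φ(29) = 29 − 1 = 28.
φ(57681) = 6 × 12 × 16 × 28 = 32256.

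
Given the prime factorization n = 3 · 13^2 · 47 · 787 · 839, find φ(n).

φ(3) = 3 − 1 = 2.
φ(13^2) = 13^1·(13−1) = 13·12 = 156.
φ(47) = 47 − 1 = 46.
φ(787) = 787 − 1 = 786.
φ(839) = 839 − 1 = 838.
Since φ is multiplicative, φ(15734121897) = 2 · 156 · 46 · 786 · 838 = 9453203136.

9453203136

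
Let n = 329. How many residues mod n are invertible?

329 = 7 * 47.
φ(7) = 7 − 1 = 6.
φ(47) = 47 − 1 = 46.
Since φ is multiplicative, φ(329) = 6 · 46 = 276.

276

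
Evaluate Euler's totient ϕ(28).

12

First factor: 28 = 2^2 × 7.
φ(28) = 28 · (1 − 1/2) · (1 − 1/7)
       = 28 · 6/14 = 12.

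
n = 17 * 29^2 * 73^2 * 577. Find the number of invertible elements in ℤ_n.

φ(17) = 17 − 1 = 16.
φ(29^2) = 29^1·(29−1) = 29·28 = 812.
φ(73^2) = 73^1·(73−1) = 73·72 = 5256.
φ(577) = 577 − 1 = 576.
φ(43960887401) = 16 × 812 × 5256 × 576 = 39332708352.

39332708352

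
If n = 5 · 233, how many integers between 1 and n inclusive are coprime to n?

928

φ(5) = 5 − 1 = 4.
φ(233) = 233 − 1 = 232.
φ(1165) = 4 × 232 = 928.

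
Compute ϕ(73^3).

φ(73^3) = 73^3 − 73^2 = 389017 − 5329 = 383688.

383688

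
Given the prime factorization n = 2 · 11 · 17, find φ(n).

φ(2) = 2 − 1 = 1.
φ(11) = 11 − 1 = 10.
φ(17) = 17 − 1 = 16.
φ(374) = 1 × 10 × 16 = 160.

160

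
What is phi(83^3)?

564898

φ(571787) = 571787 · (1 − 1/83)
       = 571787 · 82/83 = 564898.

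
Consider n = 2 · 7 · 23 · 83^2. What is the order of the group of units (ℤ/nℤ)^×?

φ(2) = 2 − 1 = 1.
φ(7) = 7 − 1 = 6.
φ(23) = 23 − 1 = 22.
φ(83^2) = 83^1·(83−1) = 83·82 = 6806.
φ(2218258) = 1 × 6 × 22 × 6806 = 898392.

898392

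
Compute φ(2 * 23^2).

506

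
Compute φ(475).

360

Factor 475: 475 = 5^2 × 19.
φ(475) = 475 · (1 − 1/5) · (1 − 1/19)
       = 475 · 72/95 = 360.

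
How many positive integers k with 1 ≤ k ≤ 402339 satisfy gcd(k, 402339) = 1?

206976

Factor 402339: 402339 = 3 * 7^3 * 17 * 23.
φ(402339) = 402339 · (1 − 1/3) · (1 − 1/7) · (1 − 1/17) · (1 − 1/23)
       = 402339 · 4224/8211 = 206976.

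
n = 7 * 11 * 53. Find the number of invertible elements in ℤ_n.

φ(4081) = 4081 · (1 − 1/7) · (1 − 1/11) · (1 − 1/53)
       = 4081 · 3120/4081 = 3120.

3120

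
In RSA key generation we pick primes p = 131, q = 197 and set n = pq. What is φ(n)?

25480

For distinct primes, φ(pq) = (p−1)(q−1) = 130 × 196 = 25480.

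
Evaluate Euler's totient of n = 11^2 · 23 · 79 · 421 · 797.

63106243200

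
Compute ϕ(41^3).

67240

φ(41^3) = 41^2·(41−1) = 1681·40 = 67240.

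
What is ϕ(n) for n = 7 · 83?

φ(7) = 7 − 1 = 6.
φ(83) = 83 − 1 = 82.
Multiply: 6 · 82 = 492.

492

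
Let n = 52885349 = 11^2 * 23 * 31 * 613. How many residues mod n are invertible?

44431200

φ(11^2) = 11^1·(11−1) = 11·10 = 110.
φ(23) = 23 − 1 = 22.
φ(31) = 31 − 1 = 30.
φ(613) = 613 − 1 = 612.
Since φ is multiplicative, φ(52885349) = 110 · 22 · 30 · 612 = 44431200.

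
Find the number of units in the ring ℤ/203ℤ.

168

First factor: 203 = 7 · 29.
φ(7) = 7 − 1 = 6.
φ(29) = 29 − 1 = 28.
Multiply: 6 · 28 = 168.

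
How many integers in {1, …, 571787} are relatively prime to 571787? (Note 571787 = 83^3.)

φ(83^3) = 83^3 − 83^2 = 571787 − 6889 = 564898.

564898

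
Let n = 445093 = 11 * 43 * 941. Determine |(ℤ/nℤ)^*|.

φ(11) = 11 − 1 = 10.
φ(43) = 43 − 1 = 42.
φ(941) = 941 − 1 = 940.
φ(445093) = 10 × 42 × 940 = 394800.

394800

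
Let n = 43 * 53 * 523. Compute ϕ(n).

1140048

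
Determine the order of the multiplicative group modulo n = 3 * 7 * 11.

120

φ(3) = 3 − 1 = 2.
φ(7) = 7 − 1 = 6.
φ(11) = 11 − 1 = 10.
Multiply: 2 · 6 · 10 = 120.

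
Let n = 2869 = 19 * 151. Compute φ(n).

φ(19) = 19 − 1 = 18.
φ(151) = 151 − 1 = 150.
φ(2869) = 18 × 150 = 2700.

2700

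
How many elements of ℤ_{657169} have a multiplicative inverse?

First factor: 657169 = 17 × 29 × 31 × 43.
φ(17) = 17 − 1 = 16.
φ(29) = 29 − 1 = 28.
φ(31) = 31 − 1 = 30.
φ(43) = 43 − 1 = 42.
Multiply: 16 · 28 · 30 · 42 = 564480.

564480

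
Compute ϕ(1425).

720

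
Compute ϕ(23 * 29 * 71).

φ(23) = 23 − 1 = 22.
φ(29) = 29 − 1 = 28.
φ(71) = 71 − 1 = 70.
Multiply: 22 · 28 · 70 = 43120.

43120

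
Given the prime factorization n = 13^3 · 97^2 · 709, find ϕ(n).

φ(13^3) = 13^3 − 13^2 = 2197 − 169 = 2028.
φ(97^2) = 97^2 − 97^1 = 9409 − 97 = 9312.
φ(709) = 709 − 1 = 708.
Since φ is multiplicative, φ(14656145257) = 2028 · 9312 · 708 = 13370393088.

13370393088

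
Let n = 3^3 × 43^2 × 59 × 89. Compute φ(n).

φ(3^3) = 3^2·(3−1) = 9·2 = 18.
φ(43^2) = 43^2 − 43^1 = 1849 − 43 = 1806.
φ(59) = 59 − 1 = 58.
φ(89) = 89 − 1 = 88.
Since φ is multiplicative, φ(262145673) = 18 · 1806 · 58 · 88 = 165920832.

165920832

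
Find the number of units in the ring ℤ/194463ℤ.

194463 = 3^2 * 17 * 31 * 41.
φ(3^2) = 3^2 − 3^1 = 9 − 3 = 6.
φ(17) = 17 − 1 = 16.
φ(31) = 31 − 1 = 30.
φ(41) = 41 − 1 = 40.
Multiply: 6 · 16 · 30 · 40 = 115200.

115200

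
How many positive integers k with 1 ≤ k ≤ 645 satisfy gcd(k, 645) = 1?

336

Factor 645: 645 = 3 × 5 × 43.
φ(3) = 3 − 1 = 2.
φ(5) = 5 − 1 = 4.
φ(43) = 43 − 1 = 42.
φ(645) = 2 × 4 × 42 = 336.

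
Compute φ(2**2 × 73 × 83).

11808

φ(24236) = 24236 · (1 − 1/2) · (1 − 1/73) · (1 − 1/83)
       = 24236 · 5904/12118 = 11808.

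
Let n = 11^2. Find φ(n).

φ(121) = 121 · (1 − 1/11)
       = 121 · 10/11 = 110.

110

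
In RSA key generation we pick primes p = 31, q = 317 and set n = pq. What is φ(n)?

For distinct primes, φ(pq) = (p−1)(q−1) = 30 × 316 = 9480.

9480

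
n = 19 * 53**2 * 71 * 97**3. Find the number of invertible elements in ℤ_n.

3136638435840

φ(3458429218493) = 3458429218493 · (1 − 1/19) · (1 − 1/53) · (1 − 1/71) · (1 − 1/97)
       = 3458429218493 · 6289920/6935209 = 3136638435840.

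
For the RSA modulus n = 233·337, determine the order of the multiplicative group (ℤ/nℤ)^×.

φ(233) = 233 − 1 = 232.
φ(337) = 337 − 1 = 336.
Multiply: 232 · 336 = 77952.

77952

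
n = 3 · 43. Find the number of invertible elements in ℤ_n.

φ(3) = 3 − 1 = 2.
φ(43) = 43 − 1 = 42.
Since φ is multiplicative, φ(129) = 2 · 42 = 84.

84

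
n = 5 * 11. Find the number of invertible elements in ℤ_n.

40

φ(5) = 5 − 1 = 4.
φ(11) = 11 − 1 = 10.
φ(55) = 4 × 10 = 40.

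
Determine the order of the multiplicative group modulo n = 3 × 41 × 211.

φ(3) = 3 − 1 = 2.
φ(41) = 41 − 1 = 40.
φ(211) = 211 − 1 = 210.
Multiply: 2 · 40 · 210 = 16800.

16800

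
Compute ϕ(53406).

16632

53406 = 2 · 3**3 · 23 · 43.
φ(2) = 2 − 1 = 1.
φ(3^3) = 3^3 − 3^2 = 27 − 9 = 18.
φ(23) = 23 − 1 = 22.
φ(43) = 43 − 1 = 42.
φ(53406) = 1 × 18 × 22 × 42 = 16632.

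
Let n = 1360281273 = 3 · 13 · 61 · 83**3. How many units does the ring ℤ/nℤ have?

813453120

φ(3) = 3 − 1 = 2.
φ(13) = 13 − 1 = 12.
φ(61) = 61 − 1 = 60.
φ(83^3) = 83^2·(83−1) = 6889·82 = 564898.
Since φ is multiplicative, φ(1360281273) = 2 · 12 · 60 · 564898 = 813453120.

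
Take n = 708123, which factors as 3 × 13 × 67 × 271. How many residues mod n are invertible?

φ(3) = 3 − 1 = 2.
φ(13) = 13 − 1 = 12.
φ(67) = 67 − 1 = 66.
φ(271) = 271 − 1 = 270.
Multiply: 2 · 12 · 66 · 270 = 427680.

427680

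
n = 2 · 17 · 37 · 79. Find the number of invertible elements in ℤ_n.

φ(2) = 2 − 1 = 1.
φ(17) = 17 − 1 = 16.
φ(37) = 37 − 1 = 36.
φ(79) = 79 − 1 = 78.
Multiply: 1 · 16 · 36 · 78 = 44928.

44928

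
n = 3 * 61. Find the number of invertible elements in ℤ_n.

120

φ(3) = 3 − 1 = 2.
φ(61) = 61 − 1 = 60.
φ(183) = 2 × 60 = 120.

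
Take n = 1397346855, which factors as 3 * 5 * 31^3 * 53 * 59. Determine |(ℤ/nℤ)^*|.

φ(1397346855) = 1397346855 · (1 − 1/3) · (1 − 1/5) · (1 − 1/31) · (1 − 1/53) · (1 − 1/59)
       = 1397346855 · 723840/1454055 = 695610240.

695610240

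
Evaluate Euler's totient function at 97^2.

9312

φ(97^2) = 97^1·(97−1) = 97·96 = 9312.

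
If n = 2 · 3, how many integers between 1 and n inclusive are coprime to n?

φ(2) = 2 − 1 = 1.
φ(3) = 3 − 1 = 2.
Since φ is multiplicative, φ(6) = 1 · 2 = 2.

2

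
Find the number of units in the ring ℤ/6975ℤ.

3600

Prime factorization: 6975 = 3^2 · 5^2 · 31.
φ(6975) = 6975 · (1 − 1/3) · (1 − 1/5) · (1 − 1/31)
       = 6975 · 240/465 = 3600.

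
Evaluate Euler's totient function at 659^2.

433622

φ(659^2) = 659^2 − 659^1 = 434281 − 659 = 433622.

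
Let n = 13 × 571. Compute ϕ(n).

φ(7423) = 7423 · (1 − 1/13) · (1 − 1/571)
       = 7423 · 6840/7423 = 6840.

6840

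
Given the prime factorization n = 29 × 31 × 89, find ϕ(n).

73920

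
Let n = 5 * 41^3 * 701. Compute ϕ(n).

188272000

φ(241568105) = 241568105 · (1 − 1/5) · (1 − 1/41) · (1 − 1/701)
       = 241568105 · 112000/143705 = 188272000.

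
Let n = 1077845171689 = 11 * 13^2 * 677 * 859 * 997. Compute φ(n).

901193230080

φ(1077845171689) = 1077845171689 · (1 − 1/11) · (1 − 1/13) · (1 − 1/677) · (1 − 1/859) · (1 − 1/997)
       = 1077845171689 · 69322556160/82911167053 = 901193230080.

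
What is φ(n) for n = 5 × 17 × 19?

1152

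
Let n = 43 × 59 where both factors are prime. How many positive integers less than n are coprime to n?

2436

φ(n) = (p − 1)(q − 1) = (43−1)(59−1) = 42·58 = 2436.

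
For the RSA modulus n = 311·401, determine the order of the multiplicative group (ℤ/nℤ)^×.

φ(pq) = (p−1)(q−1) = 310 · 400 = 124000.

124000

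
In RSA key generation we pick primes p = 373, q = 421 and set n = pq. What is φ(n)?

156240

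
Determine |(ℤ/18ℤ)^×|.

6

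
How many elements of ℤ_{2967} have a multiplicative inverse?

1848

2967 = 3 · 23 · 43.
φ(2967) = 2967 · (1 − 1/3) · (1 − 1/23) · (1 − 1/43)
       = 2967 · 1848/2967 = 1848.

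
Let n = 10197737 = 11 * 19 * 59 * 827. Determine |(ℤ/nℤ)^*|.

φ(10197737) = 10197737 · (1 − 1/11) · (1 − 1/19) · (1 − 1/59) · (1 − 1/827)
       = 10197737 · 8623440/10197737 = 8623440.

8623440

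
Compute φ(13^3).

2028

φ(13^3) = 13^2·(13−1) = 169·12 = 2028.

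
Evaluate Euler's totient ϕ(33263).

30240

33263 = 29 * 31 * 37.
φ(29) = 29 − 1 = 28.
φ(31) = 31 − 1 = 30.
φ(37) = 37 − 1 = 36.
Multiply: 28 · 30 · 36 = 30240.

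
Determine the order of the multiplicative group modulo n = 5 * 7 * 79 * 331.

φ(915215) = 915215 · (1 − 1/5) · (1 − 1/7) · (1 − 1/79) · (1 − 1/331)
       = 915215 · 617760/915215 = 617760.

617760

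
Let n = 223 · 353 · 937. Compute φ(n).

φ(73759703) = 73759703 · (1 − 1/223) · (1 − 1/353) · (1 − 1/937)
       = 73759703 · 73142784/73759703 = 73142784.

73142784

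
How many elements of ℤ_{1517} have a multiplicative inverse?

1440

1517 = 37 · 41.
φ(1517) = 1517 · (1 − 1/37) · (1 − 1/41)
       = 1517 · 1440/1517 = 1440.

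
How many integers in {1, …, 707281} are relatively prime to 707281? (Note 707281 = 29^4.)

φ(29^4) = 29^4 − 29^3 = 707281 − 24389 = 682892.

682892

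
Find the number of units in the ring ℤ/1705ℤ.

Prime factorization: 1705 = 5 · 11 · 31.
φ(1705) = 1705 · (1 − 1/5) · (1 − 1/11) · (1 − 1/31)
       = 1705 · 1200/1705 = 1200.

1200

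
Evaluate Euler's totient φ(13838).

5760

Factor 13838: 13838 = 2 * 11 * 17 * 37.
φ(2) = 2 − 1 = 1.
φ(11) = 11 − 1 = 10.
φ(17) = 17 − 1 = 16.
φ(37) = 37 − 1 = 36.
φ(13838) = 1 × 10 × 16 × 36 = 5760.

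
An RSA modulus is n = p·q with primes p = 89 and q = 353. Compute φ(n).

30976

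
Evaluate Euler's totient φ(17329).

15120

17329 = 13 * 31 * 43.
φ(17329) = 17329 · (1 − 1/13) · (1 − 1/31) · (1 − 1/43)
       = 17329 · 15120/17329 = 15120.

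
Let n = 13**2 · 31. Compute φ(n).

4680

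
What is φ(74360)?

24960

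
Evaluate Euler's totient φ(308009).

254016

Prime factorization: 308009 = 13 · 19 · 29 · 43.
φ(13) = 13 − 1 = 12.
φ(19) = 19 − 1 = 18.
φ(29) = 29 − 1 = 28.
φ(43) = 43 − 1 = 42.
φ(308009) = 12 × 18 × 28 × 42 = 254016.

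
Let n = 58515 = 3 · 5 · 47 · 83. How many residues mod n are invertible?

φ(3) = 3 − 1 = 2.
φ(5) = 5 − 1 = 4.
φ(47) = 47 − 1 = 46.
φ(83) = 83 − 1 = 82.
Multiply: 2 · 4 · 46 · 82 = 30176.

30176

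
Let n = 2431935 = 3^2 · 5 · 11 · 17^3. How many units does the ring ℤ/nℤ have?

φ(2431935) = 2431935 · (1 − 1/3) · (1 − 1/5) · (1 − 1/11) · (1 − 1/17)
       = 2431935 · 1280/2805 = 1109760.

1109760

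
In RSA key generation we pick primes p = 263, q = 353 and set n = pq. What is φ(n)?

92224

For distinct primes, φ(pq) = (p−1)(q−1) = 262 × 352 = 92224.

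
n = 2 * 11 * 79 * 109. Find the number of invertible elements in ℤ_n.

φ(189442) = 189442 · (1 − 1/2) · (1 − 1/11) · (1 − 1/79) · (1 − 1/109)
       = 189442 · 84240/189442 = 84240.

84240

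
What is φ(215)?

Prime factorization: 215 = 5 × 43.
φ(215) = 215 · (1 − 1/5) · (1 − 1/43)
       = 215 · 168/215 = 168.

168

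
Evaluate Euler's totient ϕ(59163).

34560

Prime factorization: 59163 = 3 × 13 × 37 × 41.
φ(59163) = 59163 · (1 − 1/3) · (1 − 1/13) · (1 − 1/37) · (1 − 1/41)
       = 59163 · 34560/59163 = 34560.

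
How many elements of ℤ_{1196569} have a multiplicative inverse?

1016400

First factor: 1196569 = 11^3 · 29 · 31.
φ(1196569) = 1196569 · (1 − 1/11) · (1 − 1/29) · (1 − 1/31)
       = 1196569 · 8400/9889 = 1016400.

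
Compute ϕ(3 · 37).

φ(3) = 3 − 1 = 2.
φ(37) = 37 − 1 = 36.
Multiply: 2 · 36 = 72.

72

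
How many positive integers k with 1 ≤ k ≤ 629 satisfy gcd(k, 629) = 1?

576

Prime factorization: 629 = 17 * 37.
φ(17) = 17 − 1 = 16.
φ(37) = 37 − 1 = 36.
Multiply: 16 · 36 = 576.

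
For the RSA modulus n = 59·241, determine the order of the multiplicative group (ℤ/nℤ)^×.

13920

For distinct primes, φ(pq) = (p−1)(q−1) = 58 × 240 = 13920.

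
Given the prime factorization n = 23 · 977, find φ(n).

21472

φ(22471) = 22471 · (1 − 1/23) · (1 − 1/977)
       = 22471 · 21472/22471 = 21472.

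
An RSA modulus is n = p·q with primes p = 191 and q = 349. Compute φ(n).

φ(191) = 191 − 1 = 190.
φ(349) = 349 − 1 = 348.
φ(66659) = 190 × 348 = 66120.

66120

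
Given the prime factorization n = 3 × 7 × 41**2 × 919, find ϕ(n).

φ(3) = 3 − 1 = 2.
φ(7) = 7 − 1 = 6.
φ(41^2) = 41^2 − 41^1 = 1681 − 41 = 1640.
φ(919) = 919 − 1 = 918.
Since φ is multiplicative, φ(32441619) = 2 · 6 · 1640 · 918 = 18066240.

18066240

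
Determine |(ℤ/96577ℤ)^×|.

First factor: 96577 = 13 * 17 * 19 * 23.
φ(96577) = 96577 · (1 − 1/13) · (1 − 1/17) · (1 − 1/19) · (1 − 1/23)
       = 96577 · 76032/96577 = 76032.

76032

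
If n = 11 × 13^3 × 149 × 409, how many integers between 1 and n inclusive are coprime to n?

1224587520

φ(1472761147) = 1472761147 · (1 − 1/11) · (1 − 1/13) · (1 − 1/149) · (1 − 1/409)
       = 1472761147 · 7246080/8714563 = 1224587520.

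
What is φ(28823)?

Prime factorization: 28823 = 19 · 37 · 41.
φ(19) = 19 − 1 = 18.
φ(37) = 37 − 1 = 36.
φ(41) = 41 − 1 = 40.
Multiply: 18 · 36 · 40 = 25920.

25920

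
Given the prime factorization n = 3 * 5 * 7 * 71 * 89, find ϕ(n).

295680

φ(3) = 3 − 1 = 2.
φ(5) = 5 − 1 = 4.
φ(7) = 7 − 1 = 6.
φ(71) = 71 − 1 = 70.
φ(89) = 89 − 1 = 88.
Multiply: 2 · 4 · 6 · 70 · 88 = 295680.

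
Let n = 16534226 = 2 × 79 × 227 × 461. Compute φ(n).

8108880

φ(2) = 2 − 1 = 1.
φ(79) = 79 − 1 = 78.
φ(227) = 227 − 1 = 226.
φ(461) = 461 − 1 = 460.
Multiply: 1 · 78 · 226 · 460 = 8108880.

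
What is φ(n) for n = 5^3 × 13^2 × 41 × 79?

φ(5^3) = 5^2·(5−1) = 25·4 = 100.
φ(13^2) = 13^1·(13−1) = 13·12 = 156.
φ(41) = 41 − 1 = 40.
φ(79) = 79 − 1 = 78.
Since φ is multiplicative, φ(68423875) = 100 · 156 · 40 · 78 = 48672000.

48672000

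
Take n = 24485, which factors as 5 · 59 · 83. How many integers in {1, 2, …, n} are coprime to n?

19024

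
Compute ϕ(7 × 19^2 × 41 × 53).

4268160

φ(7) = 7 − 1 = 6.
φ(19^2) = 19^2 − 19^1 = 361 − 19 = 342.
φ(41) = 41 − 1 = 40.
φ(53) = 53 − 1 = 52.
Multiply: 6 · 342 · 40 · 52 = 4268160.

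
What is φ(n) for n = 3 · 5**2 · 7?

φ(3) = 3 − 1 = 2.
φ(5^2) = 5^2 − 5^1 = 25 − 5 = 20.
φ(7) = 7 − 1 = 6.
φ(525) = 2 × 20 × 6 = 240.

240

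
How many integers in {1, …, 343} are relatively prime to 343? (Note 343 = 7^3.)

294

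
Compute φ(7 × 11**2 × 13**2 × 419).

43037280

φ(7) = 7 − 1 = 6.
φ(11^2) = 11^1·(11−1) = 11·10 = 110.
φ(13^2) = 13^2 − 13^1 = 169 − 13 = 156.
φ(419) = 419 − 1 = 418.
Multiply: 6 · 110 · 156 · 418 = 43037280.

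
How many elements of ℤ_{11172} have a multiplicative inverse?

Prime factorization: 11172 = 2**2 * 3 * 7**2 * 19.
φ(2^2) = 2^1·(2−1) = 2·1 = 2.
φ(3) = 3 − 1 = 2.
φ(7^2) = 7^1·(7−1) = 7·6 = 42.
φ(19) = 19 − 1 = 18.
Multiply: 2 · 2 · 42 · 18 = 3024.

3024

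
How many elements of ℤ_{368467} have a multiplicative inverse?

302400

Factor 368467: 368467 = 11 · 19 · 41 · 43.
φ(368467) = 368467 · (1 − 1/11) · (1 − 1/19) · (1 − 1/41) · (1 − 1/43)
       = 368467 · 302400/368467 = 302400.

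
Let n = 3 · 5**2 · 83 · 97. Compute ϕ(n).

314880

φ(3) = 3 − 1 = 2.
φ(5^2) = 5^1·(5−1) = 5·4 = 20.
φ(83) = 83 − 1 = 82.
φ(97) = 97 − 1 = 96.
Multiply: 2 · 20 · 82 · 96 = 314880.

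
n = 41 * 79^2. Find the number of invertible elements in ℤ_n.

φ(255881) = 255881 · (1 − 1/41) · (1 − 1/79)
       = 255881 · 3120/3239 = 246480.

246480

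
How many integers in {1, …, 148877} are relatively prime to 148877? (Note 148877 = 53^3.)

146068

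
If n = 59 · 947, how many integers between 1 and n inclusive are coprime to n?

54868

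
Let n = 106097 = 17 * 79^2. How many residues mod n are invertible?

φ(106097) = 106097 · (1 − 1/17) · (1 − 1/79)
       = 106097 · 1248/1343 = 98592.

98592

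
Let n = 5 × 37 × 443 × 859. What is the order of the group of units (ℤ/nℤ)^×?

φ(70399345) = 70399345 · (1 − 1/5) · (1 − 1/37) · (1 − 1/443) · (1 − 1/859)
       = 70399345 · 54609984/70399345 = 54609984.

54609984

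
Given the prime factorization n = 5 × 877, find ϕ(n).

3504

φ(4385) = 4385 · (1 − 1/5) · (1 − 1/877)
       = 4385 · 3504/4385 = 3504.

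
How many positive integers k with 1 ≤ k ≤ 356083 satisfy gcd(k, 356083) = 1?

First factor: 356083 = 7^2 · 13^2 · 43.
φ(7^2) = 7^1·(7−1) = 7·6 = 42.
φ(13^2) = 13^2 − 13^1 = 169 − 13 = 156.
φ(43) = 43 − 1 = 42.
Since φ is multiplicative, φ(356083) = 42 · 156 · 42 = 275184.

275184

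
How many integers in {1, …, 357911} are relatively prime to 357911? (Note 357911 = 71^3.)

φ(357911) = 357911 · (1 − 1/71)
       = 357911 · 70/71 = 352870.

352870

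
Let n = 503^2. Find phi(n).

φ(503^2) = 503^1·(503−1) = 503·502 = 252506.

252506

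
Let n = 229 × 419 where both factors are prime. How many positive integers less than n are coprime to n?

95304

φ(95951) = 95951 · (1 − 1/229) · (1 − 1/419)
       = 95951 · 95304/95951 = 95304.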